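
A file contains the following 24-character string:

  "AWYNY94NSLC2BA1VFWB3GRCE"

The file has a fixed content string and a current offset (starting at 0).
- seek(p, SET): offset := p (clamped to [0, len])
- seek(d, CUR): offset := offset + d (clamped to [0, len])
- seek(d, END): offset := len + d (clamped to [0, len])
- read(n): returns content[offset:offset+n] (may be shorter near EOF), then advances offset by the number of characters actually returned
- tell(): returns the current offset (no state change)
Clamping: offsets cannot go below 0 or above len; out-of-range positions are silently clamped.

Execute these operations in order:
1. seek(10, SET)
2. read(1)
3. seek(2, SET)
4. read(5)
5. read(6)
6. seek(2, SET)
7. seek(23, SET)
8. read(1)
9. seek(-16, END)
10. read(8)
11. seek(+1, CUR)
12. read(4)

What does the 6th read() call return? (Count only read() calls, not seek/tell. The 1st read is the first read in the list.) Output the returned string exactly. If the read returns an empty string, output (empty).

Answer: WB3G

Derivation:
After 1 (seek(10, SET)): offset=10
After 2 (read(1)): returned 'C', offset=11
After 3 (seek(2, SET)): offset=2
After 4 (read(5)): returned 'YNY94', offset=7
After 5 (read(6)): returned 'NSLC2B', offset=13
After 6 (seek(2, SET)): offset=2
After 7 (seek(23, SET)): offset=23
After 8 (read(1)): returned 'E', offset=24
After 9 (seek(-16, END)): offset=8
After 10 (read(8)): returned 'SLC2BA1V', offset=16
After 11 (seek(+1, CUR)): offset=17
After 12 (read(4)): returned 'WB3G', offset=21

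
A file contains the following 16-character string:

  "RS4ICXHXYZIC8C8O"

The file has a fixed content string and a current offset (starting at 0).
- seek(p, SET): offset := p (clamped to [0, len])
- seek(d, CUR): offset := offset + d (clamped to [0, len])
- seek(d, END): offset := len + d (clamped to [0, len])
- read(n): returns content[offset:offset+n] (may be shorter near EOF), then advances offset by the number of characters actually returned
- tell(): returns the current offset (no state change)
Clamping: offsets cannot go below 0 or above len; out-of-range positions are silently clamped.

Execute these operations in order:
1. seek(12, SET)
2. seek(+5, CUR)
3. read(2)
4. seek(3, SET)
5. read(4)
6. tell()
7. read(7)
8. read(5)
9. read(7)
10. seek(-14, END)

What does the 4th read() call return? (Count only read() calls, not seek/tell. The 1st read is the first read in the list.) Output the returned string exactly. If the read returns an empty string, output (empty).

After 1 (seek(12, SET)): offset=12
After 2 (seek(+5, CUR)): offset=16
After 3 (read(2)): returned '', offset=16
After 4 (seek(3, SET)): offset=3
After 5 (read(4)): returned 'ICXH', offset=7
After 6 (tell()): offset=7
After 7 (read(7)): returned 'XYZIC8C', offset=14
After 8 (read(5)): returned '8O', offset=16
After 9 (read(7)): returned '', offset=16
After 10 (seek(-14, END)): offset=2

Answer: 8O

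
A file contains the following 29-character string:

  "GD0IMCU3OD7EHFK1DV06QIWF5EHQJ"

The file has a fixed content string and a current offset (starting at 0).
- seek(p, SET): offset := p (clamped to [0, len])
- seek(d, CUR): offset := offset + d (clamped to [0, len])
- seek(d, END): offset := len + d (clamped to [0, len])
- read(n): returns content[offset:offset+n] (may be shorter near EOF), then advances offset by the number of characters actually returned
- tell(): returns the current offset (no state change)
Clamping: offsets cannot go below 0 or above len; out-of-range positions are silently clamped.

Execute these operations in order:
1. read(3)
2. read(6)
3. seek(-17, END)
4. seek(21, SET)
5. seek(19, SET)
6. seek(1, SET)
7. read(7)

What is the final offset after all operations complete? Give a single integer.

Answer: 8

Derivation:
After 1 (read(3)): returned 'GD0', offset=3
After 2 (read(6)): returned 'IMCU3O', offset=9
After 3 (seek(-17, END)): offset=12
After 4 (seek(21, SET)): offset=21
After 5 (seek(19, SET)): offset=19
After 6 (seek(1, SET)): offset=1
After 7 (read(7)): returned 'D0IMCU3', offset=8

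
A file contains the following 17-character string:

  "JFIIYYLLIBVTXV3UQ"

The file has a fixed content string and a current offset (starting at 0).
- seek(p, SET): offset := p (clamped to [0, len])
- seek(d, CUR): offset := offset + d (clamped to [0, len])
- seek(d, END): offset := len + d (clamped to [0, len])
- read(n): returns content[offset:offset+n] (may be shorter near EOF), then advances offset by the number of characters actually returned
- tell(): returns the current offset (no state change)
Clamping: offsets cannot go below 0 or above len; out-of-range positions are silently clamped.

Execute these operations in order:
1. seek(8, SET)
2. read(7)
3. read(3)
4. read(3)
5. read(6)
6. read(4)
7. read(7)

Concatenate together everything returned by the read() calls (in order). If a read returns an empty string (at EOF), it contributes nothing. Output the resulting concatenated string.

Answer: IBVTXV3UQ

Derivation:
After 1 (seek(8, SET)): offset=8
After 2 (read(7)): returned 'IBVTXV3', offset=15
After 3 (read(3)): returned 'UQ', offset=17
After 4 (read(3)): returned '', offset=17
After 5 (read(6)): returned '', offset=17
After 6 (read(4)): returned '', offset=17
After 7 (read(7)): returned '', offset=17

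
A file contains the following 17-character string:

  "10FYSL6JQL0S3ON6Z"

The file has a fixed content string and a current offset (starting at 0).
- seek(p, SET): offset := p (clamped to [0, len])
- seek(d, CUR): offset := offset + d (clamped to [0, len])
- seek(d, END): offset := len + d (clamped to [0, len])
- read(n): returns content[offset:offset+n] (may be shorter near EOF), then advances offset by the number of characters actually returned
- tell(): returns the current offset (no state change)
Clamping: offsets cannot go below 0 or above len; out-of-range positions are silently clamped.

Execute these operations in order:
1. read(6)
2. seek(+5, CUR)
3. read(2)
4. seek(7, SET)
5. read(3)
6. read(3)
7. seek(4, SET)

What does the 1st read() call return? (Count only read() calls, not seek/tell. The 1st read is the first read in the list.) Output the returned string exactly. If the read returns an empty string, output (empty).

After 1 (read(6)): returned '10FYSL', offset=6
After 2 (seek(+5, CUR)): offset=11
After 3 (read(2)): returned 'S3', offset=13
After 4 (seek(7, SET)): offset=7
After 5 (read(3)): returned 'JQL', offset=10
After 6 (read(3)): returned '0S3', offset=13
After 7 (seek(4, SET)): offset=4

Answer: 10FYSL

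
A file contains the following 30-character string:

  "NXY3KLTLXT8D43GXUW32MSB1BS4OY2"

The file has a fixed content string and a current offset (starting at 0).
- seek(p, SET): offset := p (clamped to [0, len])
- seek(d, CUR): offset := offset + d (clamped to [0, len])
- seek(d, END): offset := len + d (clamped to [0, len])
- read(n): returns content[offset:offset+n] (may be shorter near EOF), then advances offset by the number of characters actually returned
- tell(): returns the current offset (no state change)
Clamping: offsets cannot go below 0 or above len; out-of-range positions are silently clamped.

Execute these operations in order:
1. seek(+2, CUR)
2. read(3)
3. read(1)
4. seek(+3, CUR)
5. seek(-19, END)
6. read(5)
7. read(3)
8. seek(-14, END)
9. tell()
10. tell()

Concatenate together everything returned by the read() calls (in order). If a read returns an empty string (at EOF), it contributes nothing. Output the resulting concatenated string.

After 1 (seek(+2, CUR)): offset=2
After 2 (read(3)): returned 'Y3K', offset=5
After 3 (read(1)): returned 'L', offset=6
After 4 (seek(+3, CUR)): offset=9
After 5 (seek(-19, END)): offset=11
After 6 (read(5)): returned 'D43GX', offset=16
After 7 (read(3)): returned 'UW3', offset=19
After 8 (seek(-14, END)): offset=16
After 9 (tell()): offset=16
After 10 (tell()): offset=16

Answer: Y3KLD43GXUW3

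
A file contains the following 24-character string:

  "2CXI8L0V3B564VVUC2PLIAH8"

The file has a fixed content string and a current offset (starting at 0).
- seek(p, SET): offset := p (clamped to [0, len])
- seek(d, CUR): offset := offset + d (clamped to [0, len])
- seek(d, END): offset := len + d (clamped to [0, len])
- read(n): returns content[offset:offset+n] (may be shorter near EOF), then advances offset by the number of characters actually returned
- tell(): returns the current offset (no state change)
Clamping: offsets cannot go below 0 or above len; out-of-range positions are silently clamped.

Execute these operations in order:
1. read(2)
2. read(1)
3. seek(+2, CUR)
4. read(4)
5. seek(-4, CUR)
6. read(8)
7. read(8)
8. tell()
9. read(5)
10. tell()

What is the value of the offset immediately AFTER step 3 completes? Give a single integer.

Answer: 5

Derivation:
After 1 (read(2)): returned '2C', offset=2
After 2 (read(1)): returned 'X', offset=3
After 3 (seek(+2, CUR)): offset=5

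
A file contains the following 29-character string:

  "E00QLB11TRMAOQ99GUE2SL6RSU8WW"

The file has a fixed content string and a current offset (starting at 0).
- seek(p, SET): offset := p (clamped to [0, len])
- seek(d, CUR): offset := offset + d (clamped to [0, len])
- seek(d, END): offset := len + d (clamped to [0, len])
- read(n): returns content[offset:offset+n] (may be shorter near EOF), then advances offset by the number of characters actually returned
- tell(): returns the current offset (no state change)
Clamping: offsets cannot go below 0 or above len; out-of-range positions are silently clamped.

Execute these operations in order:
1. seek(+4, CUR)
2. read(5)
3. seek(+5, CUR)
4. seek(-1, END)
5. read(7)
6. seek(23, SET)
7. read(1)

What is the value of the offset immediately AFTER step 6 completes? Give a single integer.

After 1 (seek(+4, CUR)): offset=4
After 2 (read(5)): returned 'LB11T', offset=9
After 3 (seek(+5, CUR)): offset=14
After 4 (seek(-1, END)): offset=28
After 5 (read(7)): returned 'W', offset=29
After 6 (seek(23, SET)): offset=23

Answer: 23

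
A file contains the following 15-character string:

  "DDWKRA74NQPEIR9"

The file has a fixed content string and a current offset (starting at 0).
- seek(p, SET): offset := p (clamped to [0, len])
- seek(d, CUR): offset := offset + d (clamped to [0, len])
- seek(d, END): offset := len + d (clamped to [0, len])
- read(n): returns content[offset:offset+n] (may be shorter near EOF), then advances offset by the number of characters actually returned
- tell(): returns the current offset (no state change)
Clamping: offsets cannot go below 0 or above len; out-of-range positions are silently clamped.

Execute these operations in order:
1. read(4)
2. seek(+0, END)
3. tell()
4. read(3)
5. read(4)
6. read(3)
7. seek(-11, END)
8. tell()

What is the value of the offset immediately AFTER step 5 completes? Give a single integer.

After 1 (read(4)): returned 'DDWK', offset=4
After 2 (seek(+0, END)): offset=15
After 3 (tell()): offset=15
After 4 (read(3)): returned '', offset=15
After 5 (read(4)): returned '', offset=15

Answer: 15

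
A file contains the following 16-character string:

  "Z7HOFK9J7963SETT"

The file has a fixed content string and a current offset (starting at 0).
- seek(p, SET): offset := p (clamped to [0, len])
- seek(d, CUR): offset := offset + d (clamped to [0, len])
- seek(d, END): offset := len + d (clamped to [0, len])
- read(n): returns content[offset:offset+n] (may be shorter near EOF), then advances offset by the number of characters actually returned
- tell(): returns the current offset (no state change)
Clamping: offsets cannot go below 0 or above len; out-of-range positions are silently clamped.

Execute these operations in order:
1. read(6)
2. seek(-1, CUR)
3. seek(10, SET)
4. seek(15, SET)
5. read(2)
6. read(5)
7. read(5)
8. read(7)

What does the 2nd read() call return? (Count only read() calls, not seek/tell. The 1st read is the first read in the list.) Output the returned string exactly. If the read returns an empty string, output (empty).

After 1 (read(6)): returned 'Z7HOFK', offset=6
After 2 (seek(-1, CUR)): offset=5
After 3 (seek(10, SET)): offset=10
After 4 (seek(15, SET)): offset=15
After 5 (read(2)): returned 'T', offset=16
After 6 (read(5)): returned '', offset=16
After 7 (read(5)): returned '', offset=16
After 8 (read(7)): returned '', offset=16

Answer: T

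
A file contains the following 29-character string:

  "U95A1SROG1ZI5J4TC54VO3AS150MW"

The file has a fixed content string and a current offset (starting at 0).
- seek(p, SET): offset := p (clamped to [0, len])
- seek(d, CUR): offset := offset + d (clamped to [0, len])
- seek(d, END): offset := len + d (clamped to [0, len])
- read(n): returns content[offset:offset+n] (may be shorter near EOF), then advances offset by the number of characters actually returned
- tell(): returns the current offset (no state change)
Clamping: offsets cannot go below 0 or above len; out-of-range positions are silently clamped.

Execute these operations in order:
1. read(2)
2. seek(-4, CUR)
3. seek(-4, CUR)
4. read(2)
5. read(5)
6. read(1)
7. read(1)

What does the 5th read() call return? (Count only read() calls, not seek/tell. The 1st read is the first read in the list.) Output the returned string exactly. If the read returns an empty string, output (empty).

Answer: G

Derivation:
After 1 (read(2)): returned 'U9', offset=2
After 2 (seek(-4, CUR)): offset=0
After 3 (seek(-4, CUR)): offset=0
After 4 (read(2)): returned 'U9', offset=2
After 5 (read(5)): returned '5A1SR', offset=7
After 6 (read(1)): returned 'O', offset=8
After 7 (read(1)): returned 'G', offset=9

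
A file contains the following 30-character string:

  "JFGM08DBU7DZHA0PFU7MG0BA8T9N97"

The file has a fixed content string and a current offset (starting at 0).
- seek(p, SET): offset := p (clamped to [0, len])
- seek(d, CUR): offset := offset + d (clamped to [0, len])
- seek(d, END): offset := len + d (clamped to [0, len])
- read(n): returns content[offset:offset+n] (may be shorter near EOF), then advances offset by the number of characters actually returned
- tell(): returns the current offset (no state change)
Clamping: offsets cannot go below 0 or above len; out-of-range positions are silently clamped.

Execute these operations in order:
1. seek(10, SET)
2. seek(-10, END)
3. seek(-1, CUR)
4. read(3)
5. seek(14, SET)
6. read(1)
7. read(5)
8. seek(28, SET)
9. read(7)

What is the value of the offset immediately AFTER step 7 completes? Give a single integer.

Answer: 20

Derivation:
After 1 (seek(10, SET)): offset=10
After 2 (seek(-10, END)): offset=20
After 3 (seek(-1, CUR)): offset=19
After 4 (read(3)): returned 'MG0', offset=22
After 5 (seek(14, SET)): offset=14
After 6 (read(1)): returned '0', offset=15
After 7 (read(5)): returned 'PFU7M', offset=20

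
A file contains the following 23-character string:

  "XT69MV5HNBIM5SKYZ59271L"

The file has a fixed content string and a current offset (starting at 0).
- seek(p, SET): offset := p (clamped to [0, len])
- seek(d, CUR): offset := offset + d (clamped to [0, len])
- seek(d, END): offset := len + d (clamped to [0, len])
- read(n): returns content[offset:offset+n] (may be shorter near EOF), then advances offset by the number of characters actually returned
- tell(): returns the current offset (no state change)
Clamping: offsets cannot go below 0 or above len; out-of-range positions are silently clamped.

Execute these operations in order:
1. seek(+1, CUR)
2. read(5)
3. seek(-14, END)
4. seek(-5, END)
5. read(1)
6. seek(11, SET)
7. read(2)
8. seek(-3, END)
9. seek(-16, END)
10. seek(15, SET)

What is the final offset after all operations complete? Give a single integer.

After 1 (seek(+1, CUR)): offset=1
After 2 (read(5)): returned 'T69MV', offset=6
After 3 (seek(-14, END)): offset=9
After 4 (seek(-5, END)): offset=18
After 5 (read(1)): returned '9', offset=19
After 6 (seek(11, SET)): offset=11
After 7 (read(2)): returned 'M5', offset=13
After 8 (seek(-3, END)): offset=20
After 9 (seek(-16, END)): offset=7
After 10 (seek(15, SET)): offset=15

Answer: 15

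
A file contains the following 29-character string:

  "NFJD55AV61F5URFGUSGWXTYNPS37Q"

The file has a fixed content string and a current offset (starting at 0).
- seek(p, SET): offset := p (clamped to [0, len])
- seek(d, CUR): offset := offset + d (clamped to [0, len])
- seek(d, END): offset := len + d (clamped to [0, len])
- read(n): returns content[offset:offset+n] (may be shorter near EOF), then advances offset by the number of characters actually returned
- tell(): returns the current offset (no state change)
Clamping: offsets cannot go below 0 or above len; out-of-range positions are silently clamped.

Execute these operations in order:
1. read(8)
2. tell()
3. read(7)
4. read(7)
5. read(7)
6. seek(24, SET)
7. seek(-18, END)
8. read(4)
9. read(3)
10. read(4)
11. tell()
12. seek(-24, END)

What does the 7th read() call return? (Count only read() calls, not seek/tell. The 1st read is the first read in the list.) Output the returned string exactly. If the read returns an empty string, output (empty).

After 1 (read(8)): returned 'NFJD55AV', offset=8
After 2 (tell()): offset=8
After 3 (read(7)): returned '61F5URF', offset=15
After 4 (read(7)): returned 'GUSGWXT', offset=22
After 5 (read(7)): returned 'YNPS37Q', offset=29
After 6 (seek(24, SET)): offset=24
After 7 (seek(-18, END)): offset=11
After 8 (read(4)): returned '5URF', offset=15
After 9 (read(3)): returned 'GUS', offset=18
After 10 (read(4)): returned 'GWXT', offset=22
After 11 (tell()): offset=22
After 12 (seek(-24, END)): offset=5

Answer: GWXT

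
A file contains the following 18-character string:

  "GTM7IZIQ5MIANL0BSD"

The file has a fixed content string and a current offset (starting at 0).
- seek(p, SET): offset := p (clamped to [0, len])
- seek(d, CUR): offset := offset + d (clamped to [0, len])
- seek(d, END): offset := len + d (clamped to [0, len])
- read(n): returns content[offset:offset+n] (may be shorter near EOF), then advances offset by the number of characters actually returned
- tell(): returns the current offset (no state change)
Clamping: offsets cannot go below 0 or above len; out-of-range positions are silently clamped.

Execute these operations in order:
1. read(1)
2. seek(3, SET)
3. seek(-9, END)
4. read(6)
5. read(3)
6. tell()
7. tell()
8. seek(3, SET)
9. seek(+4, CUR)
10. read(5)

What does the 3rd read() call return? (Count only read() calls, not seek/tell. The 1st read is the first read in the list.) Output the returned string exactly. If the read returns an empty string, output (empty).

After 1 (read(1)): returned 'G', offset=1
After 2 (seek(3, SET)): offset=3
After 3 (seek(-9, END)): offset=9
After 4 (read(6)): returned 'MIANL0', offset=15
After 5 (read(3)): returned 'BSD', offset=18
After 6 (tell()): offset=18
After 7 (tell()): offset=18
After 8 (seek(3, SET)): offset=3
After 9 (seek(+4, CUR)): offset=7
After 10 (read(5)): returned 'Q5MIA', offset=12

Answer: BSD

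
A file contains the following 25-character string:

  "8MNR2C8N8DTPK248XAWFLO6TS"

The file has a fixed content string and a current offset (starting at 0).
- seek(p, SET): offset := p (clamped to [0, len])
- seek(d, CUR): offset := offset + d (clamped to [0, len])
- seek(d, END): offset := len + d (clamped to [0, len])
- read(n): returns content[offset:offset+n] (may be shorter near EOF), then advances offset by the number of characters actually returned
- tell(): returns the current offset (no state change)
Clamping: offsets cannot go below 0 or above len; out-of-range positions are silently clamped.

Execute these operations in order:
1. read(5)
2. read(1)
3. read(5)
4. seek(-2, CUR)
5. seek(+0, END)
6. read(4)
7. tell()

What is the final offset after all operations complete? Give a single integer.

Answer: 25

Derivation:
After 1 (read(5)): returned '8MNR2', offset=5
After 2 (read(1)): returned 'C', offset=6
After 3 (read(5)): returned '8N8DT', offset=11
After 4 (seek(-2, CUR)): offset=9
After 5 (seek(+0, END)): offset=25
After 6 (read(4)): returned '', offset=25
After 7 (tell()): offset=25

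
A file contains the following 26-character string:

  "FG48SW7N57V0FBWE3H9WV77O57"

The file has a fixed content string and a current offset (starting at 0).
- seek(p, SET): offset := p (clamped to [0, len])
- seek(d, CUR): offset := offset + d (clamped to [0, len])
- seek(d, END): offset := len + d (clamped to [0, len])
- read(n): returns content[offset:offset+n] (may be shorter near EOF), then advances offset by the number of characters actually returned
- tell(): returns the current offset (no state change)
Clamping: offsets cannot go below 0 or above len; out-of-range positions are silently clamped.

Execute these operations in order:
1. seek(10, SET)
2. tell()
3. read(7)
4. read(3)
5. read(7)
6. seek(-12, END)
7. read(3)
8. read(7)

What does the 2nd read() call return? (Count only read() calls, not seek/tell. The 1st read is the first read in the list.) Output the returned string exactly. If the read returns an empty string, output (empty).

Answer: H9W

Derivation:
After 1 (seek(10, SET)): offset=10
After 2 (tell()): offset=10
After 3 (read(7)): returned 'V0FBWE3', offset=17
After 4 (read(3)): returned 'H9W', offset=20
After 5 (read(7)): returned 'V77O57', offset=26
After 6 (seek(-12, END)): offset=14
After 7 (read(3)): returned 'WE3', offset=17
After 8 (read(7)): returned 'H9WV77O', offset=24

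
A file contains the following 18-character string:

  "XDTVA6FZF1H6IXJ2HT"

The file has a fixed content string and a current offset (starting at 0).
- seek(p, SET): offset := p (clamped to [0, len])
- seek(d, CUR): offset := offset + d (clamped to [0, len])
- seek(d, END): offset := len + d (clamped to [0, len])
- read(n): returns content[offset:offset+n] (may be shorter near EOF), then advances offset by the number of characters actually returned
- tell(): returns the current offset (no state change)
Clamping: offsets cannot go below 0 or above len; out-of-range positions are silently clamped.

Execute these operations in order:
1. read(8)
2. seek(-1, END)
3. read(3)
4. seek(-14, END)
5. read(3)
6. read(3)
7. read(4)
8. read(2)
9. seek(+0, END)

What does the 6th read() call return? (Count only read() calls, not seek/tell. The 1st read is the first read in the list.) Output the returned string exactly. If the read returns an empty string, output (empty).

After 1 (read(8)): returned 'XDTVA6FZ', offset=8
After 2 (seek(-1, END)): offset=17
After 3 (read(3)): returned 'T', offset=18
After 4 (seek(-14, END)): offset=4
After 5 (read(3)): returned 'A6F', offset=7
After 6 (read(3)): returned 'ZF1', offset=10
After 7 (read(4)): returned 'H6IX', offset=14
After 8 (read(2)): returned 'J2', offset=16
After 9 (seek(+0, END)): offset=18

Answer: J2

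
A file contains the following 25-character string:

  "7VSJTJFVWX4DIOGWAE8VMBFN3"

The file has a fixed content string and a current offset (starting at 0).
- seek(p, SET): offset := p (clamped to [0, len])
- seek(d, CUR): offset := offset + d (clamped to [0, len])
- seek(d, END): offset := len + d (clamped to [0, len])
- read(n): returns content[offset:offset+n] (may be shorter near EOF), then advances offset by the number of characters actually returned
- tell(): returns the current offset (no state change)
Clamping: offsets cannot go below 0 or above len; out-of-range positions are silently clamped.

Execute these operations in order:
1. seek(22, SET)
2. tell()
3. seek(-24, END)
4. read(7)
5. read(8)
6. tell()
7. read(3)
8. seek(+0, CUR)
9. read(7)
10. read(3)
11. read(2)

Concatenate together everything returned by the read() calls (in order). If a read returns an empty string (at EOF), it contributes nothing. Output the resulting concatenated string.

Answer: VSJTJFVWX4DIOGWAE8VMBFN3

Derivation:
After 1 (seek(22, SET)): offset=22
After 2 (tell()): offset=22
After 3 (seek(-24, END)): offset=1
After 4 (read(7)): returned 'VSJTJFV', offset=8
After 5 (read(8)): returned 'WX4DIOGW', offset=16
After 6 (tell()): offset=16
After 7 (read(3)): returned 'AE8', offset=19
After 8 (seek(+0, CUR)): offset=19
After 9 (read(7)): returned 'VMBFN3', offset=25
After 10 (read(3)): returned '', offset=25
After 11 (read(2)): returned '', offset=25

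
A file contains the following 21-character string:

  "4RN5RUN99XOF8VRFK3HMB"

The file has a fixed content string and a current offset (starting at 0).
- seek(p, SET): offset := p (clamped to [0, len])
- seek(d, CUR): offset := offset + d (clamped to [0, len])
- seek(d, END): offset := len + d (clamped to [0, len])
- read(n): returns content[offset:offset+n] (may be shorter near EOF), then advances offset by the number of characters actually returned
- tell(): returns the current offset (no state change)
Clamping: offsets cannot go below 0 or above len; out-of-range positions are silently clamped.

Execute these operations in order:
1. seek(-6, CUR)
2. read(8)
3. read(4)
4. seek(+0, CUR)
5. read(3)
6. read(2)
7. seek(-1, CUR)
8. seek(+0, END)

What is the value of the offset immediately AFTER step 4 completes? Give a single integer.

Answer: 12

Derivation:
After 1 (seek(-6, CUR)): offset=0
After 2 (read(8)): returned '4RN5RUN9', offset=8
After 3 (read(4)): returned '9XOF', offset=12
After 4 (seek(+0, CUR)): offset=12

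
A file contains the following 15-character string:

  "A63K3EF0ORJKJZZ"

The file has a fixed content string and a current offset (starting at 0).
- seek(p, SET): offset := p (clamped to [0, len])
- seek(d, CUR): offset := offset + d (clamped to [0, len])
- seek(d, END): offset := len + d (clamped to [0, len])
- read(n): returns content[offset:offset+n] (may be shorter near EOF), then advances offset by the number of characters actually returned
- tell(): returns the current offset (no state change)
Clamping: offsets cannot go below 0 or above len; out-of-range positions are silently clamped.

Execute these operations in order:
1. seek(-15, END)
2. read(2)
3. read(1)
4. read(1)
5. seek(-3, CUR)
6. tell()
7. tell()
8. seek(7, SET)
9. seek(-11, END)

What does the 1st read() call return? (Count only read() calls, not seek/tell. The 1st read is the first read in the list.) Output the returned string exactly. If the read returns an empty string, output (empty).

After 1 (seek(-15, END)): offset=0
After 2 (read(2)): returned 'A6', offset=2
After 3 (read(1)): returned '3', offset=3
After 4 (read(1)): returned 'K', offset=4
After 5 (seek(-3, CUR)): offset=1
After 6 (tell()): offset=1
After 7 (tell()): offset=1
After 8 (seek(7, SET)): offset=7
After 9 (seek(-11, END)): offset=4

Answer: A6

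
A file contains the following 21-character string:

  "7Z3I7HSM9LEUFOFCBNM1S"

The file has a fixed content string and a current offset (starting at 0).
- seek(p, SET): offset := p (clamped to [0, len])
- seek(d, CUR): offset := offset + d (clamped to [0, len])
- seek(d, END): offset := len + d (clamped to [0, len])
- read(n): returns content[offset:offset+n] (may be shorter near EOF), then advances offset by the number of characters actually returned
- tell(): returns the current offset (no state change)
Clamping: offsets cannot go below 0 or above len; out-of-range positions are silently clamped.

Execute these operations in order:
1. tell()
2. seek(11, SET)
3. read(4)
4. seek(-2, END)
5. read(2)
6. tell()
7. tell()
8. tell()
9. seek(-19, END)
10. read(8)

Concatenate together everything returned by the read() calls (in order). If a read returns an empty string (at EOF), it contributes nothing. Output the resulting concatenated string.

After 1 (tell()): offset=0
After 2 (seek(11, SET)): offset=11
After 3 (read(4)): returned 'UFOF', offset=15
After 4 (seek(-2, END)): offset=19
After 5 (read(2)): returned '1S', offset=21
After 6 (tell()): offset=21
After 7 (tell()): offset=21
After 8 (tell()): offset=21
After 9 (seek(-19, END)): offset=2
After 10 (read(8)): returned '3I7HSM9L', offset=10

Answer: UFOF1S3I7HSM9L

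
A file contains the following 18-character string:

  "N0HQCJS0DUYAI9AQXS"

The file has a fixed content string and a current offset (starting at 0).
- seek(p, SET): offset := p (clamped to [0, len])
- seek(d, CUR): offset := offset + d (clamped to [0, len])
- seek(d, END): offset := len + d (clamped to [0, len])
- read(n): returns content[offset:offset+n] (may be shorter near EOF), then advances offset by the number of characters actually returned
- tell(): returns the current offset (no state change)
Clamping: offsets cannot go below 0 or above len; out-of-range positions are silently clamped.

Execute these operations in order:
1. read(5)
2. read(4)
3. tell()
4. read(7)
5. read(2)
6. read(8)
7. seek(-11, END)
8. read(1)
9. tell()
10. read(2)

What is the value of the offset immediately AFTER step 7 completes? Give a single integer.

After 1 (read(5)): returned 'N0HQC', offset=5
After 2 (read(4)): returned 'JS0D', offset=9
After 3 (tell()): offset=9
After 4 (read(7)): returned 'UYAI9AQ', offset=16
After 5 (read(2)): returned 'XS', offset=18
After 6 (read(8)): returned '', offset=18
After 7 (seek(-11, END)): offset=7

Answer: 7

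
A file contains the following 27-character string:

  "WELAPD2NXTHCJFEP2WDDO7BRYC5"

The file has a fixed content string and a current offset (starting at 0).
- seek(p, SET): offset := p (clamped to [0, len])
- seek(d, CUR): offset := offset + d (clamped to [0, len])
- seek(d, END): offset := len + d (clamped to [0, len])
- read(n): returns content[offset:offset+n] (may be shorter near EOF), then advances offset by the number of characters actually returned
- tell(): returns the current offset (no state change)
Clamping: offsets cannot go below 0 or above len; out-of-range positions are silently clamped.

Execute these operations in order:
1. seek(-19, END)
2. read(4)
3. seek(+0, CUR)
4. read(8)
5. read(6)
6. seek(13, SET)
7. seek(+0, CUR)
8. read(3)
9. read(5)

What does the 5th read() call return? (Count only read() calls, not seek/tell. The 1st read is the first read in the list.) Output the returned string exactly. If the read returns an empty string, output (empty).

After 1 (seek(-19, END)): offset=8
After 2 (read(4)): returned 'XTHC', offset=12
After 3 (seek(+0, CUR)): offset=12
After 4 (read(8)): returned 'JFEP2WDD', offset=20
After 5 (read(6)): returned 'O7BRYC', offset=26
After 6 (seek(13, SET)): offset=13
After 7 (seek(+0, CUR)): offset=13
After 8 (read(3)): returned 'FEP', offset=16
After 9 (read(5)): returned '2WDDO', offset=21

Answer: 2WDDO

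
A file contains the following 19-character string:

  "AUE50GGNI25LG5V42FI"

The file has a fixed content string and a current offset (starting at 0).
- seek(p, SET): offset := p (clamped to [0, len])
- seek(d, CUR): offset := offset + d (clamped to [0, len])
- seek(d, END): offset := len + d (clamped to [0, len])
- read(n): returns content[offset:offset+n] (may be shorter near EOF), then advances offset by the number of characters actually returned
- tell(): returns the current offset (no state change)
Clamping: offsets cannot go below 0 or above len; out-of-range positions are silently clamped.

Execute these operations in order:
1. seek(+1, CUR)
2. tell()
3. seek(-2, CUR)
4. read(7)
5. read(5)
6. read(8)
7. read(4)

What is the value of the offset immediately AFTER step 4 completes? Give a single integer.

Answer: 7

Derivation:
After 1 (seek(+1, CUR)): offset=1
After 2 (tell()): offset=1
After 3 (seek(-2, CUR)): offset=0
After 4 (read(7)): returned 'AUE50GG', offset=7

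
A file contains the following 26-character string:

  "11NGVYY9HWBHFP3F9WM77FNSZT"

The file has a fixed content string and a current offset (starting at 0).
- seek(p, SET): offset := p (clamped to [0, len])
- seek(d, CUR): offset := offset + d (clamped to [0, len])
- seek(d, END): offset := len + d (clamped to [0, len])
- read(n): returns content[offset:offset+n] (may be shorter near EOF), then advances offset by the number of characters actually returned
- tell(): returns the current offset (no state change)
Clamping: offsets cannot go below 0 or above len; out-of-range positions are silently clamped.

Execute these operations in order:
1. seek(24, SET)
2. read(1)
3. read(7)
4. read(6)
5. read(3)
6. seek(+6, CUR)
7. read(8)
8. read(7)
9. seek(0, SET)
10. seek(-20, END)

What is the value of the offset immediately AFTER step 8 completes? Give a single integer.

Answer: 26

Derivation:
After 1 (seek(24, SET)): offset=24
After 2 (read(1)): returned 'Z', offset=25
After 3 (read(7)): returned 'T', offset=26
After 4 (read(6)): returned '', offset=26
After 5 (read(3)): returned '', offset=26
After 6 (seek(+6, CUR)): offset=26
After 7 (read(8)): returned '', offset=26
After 8 (read(7)): returned '', offset=26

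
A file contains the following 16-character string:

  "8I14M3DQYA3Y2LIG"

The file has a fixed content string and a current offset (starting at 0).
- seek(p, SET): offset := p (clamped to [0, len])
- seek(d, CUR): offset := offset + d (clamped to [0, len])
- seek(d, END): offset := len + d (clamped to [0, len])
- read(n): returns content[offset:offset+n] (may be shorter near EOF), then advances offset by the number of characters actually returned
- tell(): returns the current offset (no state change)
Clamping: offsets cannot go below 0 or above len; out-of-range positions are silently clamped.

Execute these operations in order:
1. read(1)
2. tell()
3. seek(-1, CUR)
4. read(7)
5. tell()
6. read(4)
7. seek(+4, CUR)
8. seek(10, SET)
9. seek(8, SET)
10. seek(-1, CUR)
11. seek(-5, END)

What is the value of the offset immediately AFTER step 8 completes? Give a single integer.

After 1 (read(1)): returned '8', offset=1
After 2 (tell()): offset=1
After 3 (seek(-1, CUR)): offset=0
After 4 (read(7)): returned '8I14M3D', offset=7
After 5 (tell()): offset=7
After 6 (read(4)): returned 'QYA3', offset=11
After 7 (seek(+4, CUR)): offset=15
After 8 (seek(10, SET)): offset=10

Answer: 10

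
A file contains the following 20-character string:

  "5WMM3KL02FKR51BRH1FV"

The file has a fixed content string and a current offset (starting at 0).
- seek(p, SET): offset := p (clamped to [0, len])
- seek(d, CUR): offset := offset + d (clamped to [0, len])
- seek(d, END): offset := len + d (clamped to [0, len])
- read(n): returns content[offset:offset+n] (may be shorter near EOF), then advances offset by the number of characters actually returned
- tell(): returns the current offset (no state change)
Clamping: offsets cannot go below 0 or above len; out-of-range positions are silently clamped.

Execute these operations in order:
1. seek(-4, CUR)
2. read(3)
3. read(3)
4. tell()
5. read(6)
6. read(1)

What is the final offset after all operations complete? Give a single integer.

After 1 (seek(-4, CUR)): offset=0
After 2 (read(3)): returned '5WM', offset=3
After 3 (read(3)): returned 'M3K', offset=6
After 4 (tell()): offset=6
After 5 (read(6)): returned 'L02FKR', offset=12
After 6 (read(1)): returned '5', offset=13

Answer: 13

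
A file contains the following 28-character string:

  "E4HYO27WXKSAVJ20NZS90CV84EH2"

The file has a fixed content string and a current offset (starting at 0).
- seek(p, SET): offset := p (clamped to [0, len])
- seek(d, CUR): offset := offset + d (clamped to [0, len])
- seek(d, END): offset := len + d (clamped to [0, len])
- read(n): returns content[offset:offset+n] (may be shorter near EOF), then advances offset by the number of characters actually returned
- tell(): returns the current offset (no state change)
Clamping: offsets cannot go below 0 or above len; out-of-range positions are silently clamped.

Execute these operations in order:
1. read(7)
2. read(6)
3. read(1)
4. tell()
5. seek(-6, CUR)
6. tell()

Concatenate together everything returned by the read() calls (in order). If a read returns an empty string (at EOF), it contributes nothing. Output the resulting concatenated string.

After 1 (read(7)): returned 'E4HYO27', offset=7
After 2 (read(6)): returned 'WXKSAV', offset=13
After 3 (read(1)): returned 'J', offset=14
After 4 (tell()): offset=14
After 5 (seek(-6, CUR)): offset=8
After 6 (tell()): offset=8

Answer: E4HYO27WXKSAVJ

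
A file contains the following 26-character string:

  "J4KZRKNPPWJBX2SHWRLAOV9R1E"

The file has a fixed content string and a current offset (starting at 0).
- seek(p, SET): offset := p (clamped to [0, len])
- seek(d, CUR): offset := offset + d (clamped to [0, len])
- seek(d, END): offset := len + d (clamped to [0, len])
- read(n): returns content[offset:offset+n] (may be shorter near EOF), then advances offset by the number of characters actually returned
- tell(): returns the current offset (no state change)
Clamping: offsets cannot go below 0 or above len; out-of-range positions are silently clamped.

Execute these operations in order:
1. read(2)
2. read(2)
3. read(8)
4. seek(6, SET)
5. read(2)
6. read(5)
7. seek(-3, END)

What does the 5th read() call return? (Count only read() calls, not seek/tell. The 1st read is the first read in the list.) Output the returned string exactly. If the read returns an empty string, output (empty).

After 1 (read(2)): returned 'J4', offset=2
After 2 (read(2)): returned 'KZ', offset=4
After 3 (read(8)): returned 'RKNPPWJB', offset=12
After 4 (seek(6, SET)): offset=6
After 5 (read(2)): returned 'NP', offset=8
After 6 (read(5)): returned 'PWJBX', offset=13
After 7 (seek(-3, END)): offset=23

Answer: PWJBX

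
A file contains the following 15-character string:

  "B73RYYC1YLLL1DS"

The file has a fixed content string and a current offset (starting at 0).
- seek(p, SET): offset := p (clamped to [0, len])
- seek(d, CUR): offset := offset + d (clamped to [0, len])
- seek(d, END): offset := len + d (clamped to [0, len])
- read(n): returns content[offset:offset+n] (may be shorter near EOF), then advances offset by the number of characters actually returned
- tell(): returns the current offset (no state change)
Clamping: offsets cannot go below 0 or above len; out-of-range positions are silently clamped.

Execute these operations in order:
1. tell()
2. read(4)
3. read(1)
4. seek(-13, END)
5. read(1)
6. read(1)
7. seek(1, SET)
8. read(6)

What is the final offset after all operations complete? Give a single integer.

Answer: 7

Derivation:
After 1 (tell()): offset=0
After 2 (read(4)): returned 'B73R', offset=4
After 3 (read(1)): returned 'Y', offset=5
After 4 (seek(-13, END)): offset=2
After 5 (read(1)): returned '3', offset=3
After 6 (read(1)): returned 'R', offset=4
After 7 (seek(1, SET)): offset=1
After 8 (read(6)): returned '73RYYC', offset=7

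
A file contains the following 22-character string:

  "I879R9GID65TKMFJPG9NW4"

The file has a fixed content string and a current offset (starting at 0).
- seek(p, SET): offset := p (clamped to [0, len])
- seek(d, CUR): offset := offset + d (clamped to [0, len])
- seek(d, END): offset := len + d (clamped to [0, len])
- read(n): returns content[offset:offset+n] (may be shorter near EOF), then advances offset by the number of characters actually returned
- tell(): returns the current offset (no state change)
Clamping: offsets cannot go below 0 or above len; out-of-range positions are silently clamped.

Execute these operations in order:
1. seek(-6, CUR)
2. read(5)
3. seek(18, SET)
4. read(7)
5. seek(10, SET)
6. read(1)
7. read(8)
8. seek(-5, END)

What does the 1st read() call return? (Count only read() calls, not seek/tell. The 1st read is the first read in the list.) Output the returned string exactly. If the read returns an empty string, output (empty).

After 1 (seek(-6, CUR)): offset=0
After 2 (read(5)): returned 'I879R', offset=5
After 3 (seek(18, SET)): offset=18
After 4 (read(7)): returned '9NW4', offset=22
After 5 (seek(10, SET)): offset=10
After 6 (read(1)): returned '5', offset=11
After 7 (read(8)): returned 'TKMFJPG9', offset=19
After 8 (seek(-5, END)): offset=17

Answer: I879R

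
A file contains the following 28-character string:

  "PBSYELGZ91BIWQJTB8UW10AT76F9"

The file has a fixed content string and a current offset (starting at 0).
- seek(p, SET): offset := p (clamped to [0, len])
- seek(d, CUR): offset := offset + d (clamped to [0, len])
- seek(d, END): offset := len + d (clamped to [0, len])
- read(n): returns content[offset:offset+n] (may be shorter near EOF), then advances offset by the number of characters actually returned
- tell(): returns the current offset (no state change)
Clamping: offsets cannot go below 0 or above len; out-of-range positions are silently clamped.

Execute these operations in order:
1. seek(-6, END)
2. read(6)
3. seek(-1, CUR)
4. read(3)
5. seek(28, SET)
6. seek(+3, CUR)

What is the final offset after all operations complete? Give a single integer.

After 1 (seek(-6, END)): offset=22
After 2 (read(6)): returned 'AT76F9', offset=28
After 3 (seek(-1, CUR)): offset=27
After 4 (read(3)): returned '9', offset=28
After 5 (seek(28, SET)): offset=28
After 6 (seek(+3, CUR)): offset=28

Answer: 28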